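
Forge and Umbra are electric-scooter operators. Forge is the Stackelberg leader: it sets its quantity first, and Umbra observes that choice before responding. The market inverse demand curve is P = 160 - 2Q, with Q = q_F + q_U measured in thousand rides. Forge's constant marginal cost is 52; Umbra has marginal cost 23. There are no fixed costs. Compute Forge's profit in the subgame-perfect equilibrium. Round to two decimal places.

390.06

Solve by backward induction. Given q_F, the follower Umbra maximises π_U = (160 - 2q_F - 2q_U)q_U - 23q_U.
Follower FOC: 137 - 2q_F - 4q_U = 0, so q_U(q_F) = (137 - 2q_F)/4.
Forge substitutes q_U(q_F) into its own profit: π_F = q_F(160 - 2q_F - (137 - 2q_F)/2) - 52q_F = (183/2 - q_F)q_F - 52q_F.
Leader FOC: 79/2 - 2q_F = 0, so q_F = 79/4.
Then q_U = (137 - 2·(79/4))/4 = 195/8.
Price P = 160 - 2·(353/8) = 287/4.
Forge's profit: (287/4 - 52)·(79/4) = 390.0625.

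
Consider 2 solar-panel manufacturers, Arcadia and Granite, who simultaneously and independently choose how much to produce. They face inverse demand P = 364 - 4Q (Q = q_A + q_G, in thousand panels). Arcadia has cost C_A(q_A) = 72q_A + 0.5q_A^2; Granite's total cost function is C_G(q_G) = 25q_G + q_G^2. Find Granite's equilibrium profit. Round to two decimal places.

Arcadia's profit: π_A = (364 - 4Q)q_A - (72q_A + (1/2)q_A²). Setting ∂π_A/∂q_A = 0: 292 - 9q_A - 4(q_G) = 0.
Granite's profit: π_G = (364 - 4Q)q_G - (25q_G + q_G²). Setting ∂π_G/∂q_G = 0: 339 - 10q_G - 4(q_A) = 0.
So q_A = (292 - 4q_G)/9 and q_G = (339 - 4q_A)/10.
Substituting one into the other gives q_A = 782/37 and q_G = 1883/74.
Price P = 364 - 4·46.5811 = 177.6757.
Granite's profit: 177.6757·(1883/74) - 25·(1883/74) - (1883/74)² = 3237.4808.

3237.48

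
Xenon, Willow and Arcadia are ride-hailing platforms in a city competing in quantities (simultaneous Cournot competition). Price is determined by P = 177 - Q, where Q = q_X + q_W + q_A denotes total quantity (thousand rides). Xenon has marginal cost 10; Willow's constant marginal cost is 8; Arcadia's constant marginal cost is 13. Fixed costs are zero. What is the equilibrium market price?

52

Xenon's profit: π_X = (177 - Q)q_X - (10q_X). Setting ∂π_X/∂q_X = 0: 167 - 2q_X - (q_W + q_A) = 0.
Willow's first-order condition: 169 - 2q_W - (q_X + q_A) = 0.
Arcadia's first-order condition: 164 - 2q_A - (q_X + q_W) = 0.
Adding the 3 conditions: 500 − 2Q − 2Q = 0, i.e. Q = 125.
Back-substituting: q_X = (167 − 125) = 42, q_W = (169 − 125) = 44, q_A = (164 − 125) = 39.
Total output Q = 125, so price P = 177 - 125 = 52.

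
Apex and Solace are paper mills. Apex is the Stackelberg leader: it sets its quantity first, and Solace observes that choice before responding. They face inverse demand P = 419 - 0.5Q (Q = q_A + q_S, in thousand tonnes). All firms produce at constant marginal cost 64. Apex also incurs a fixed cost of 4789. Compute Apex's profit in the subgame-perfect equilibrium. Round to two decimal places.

26717.25

The follower Solace best-responds to any q_A: π_S = (419 - 0.5Q)q_S - 64q_S.
Follower FOC: 355 - (1/2)q_A - q_S = 0, so q_S(q_A) = (355 - (1/2)q_A).
The leader anticipates this reaction. Substituting into P = 419 - 0.5Q gives P = 483/2 - (1/4)q_A, so π_A = (483/2 - (1/4)q_A)q_A - 64q_A.
Leader FOC: 355/2 - (1/2)q_A = 0, so q_A = 355.
Then q_S = (355 - (1/2)·355) = 355/2.
Price P = 419 - (1/2)·(1065/2) = 611/4.
Apex's profit: (611/4 - 64)·355 - 4789 = 26717.2500.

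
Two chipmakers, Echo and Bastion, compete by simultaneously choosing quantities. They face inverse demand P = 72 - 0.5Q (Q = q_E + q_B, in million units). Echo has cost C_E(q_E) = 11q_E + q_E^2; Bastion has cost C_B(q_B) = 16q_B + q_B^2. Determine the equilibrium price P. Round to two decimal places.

Echo's profit: π_E = (72 - 0.5Q)q_E - (11q_E + q_E²). Setting ∂π_E/∂q_E = 0: 61 - 3q_E - (1/2)(q_B) = 0.
Bastion's first-order condition: 56 - 3q_B - (1/2)(q_E) = 0.
Rearranging gives the reaction functions q_E = (61 - (1/2)q_B)/3 and q_B = (56 - (1/2)q_E)/3.
Solving the pair: q_E = 124/7, q_B = 110/7.
Total output Q = 234/7, so price P = 72 - (1/2)·(234/7) = 387/7.

55.29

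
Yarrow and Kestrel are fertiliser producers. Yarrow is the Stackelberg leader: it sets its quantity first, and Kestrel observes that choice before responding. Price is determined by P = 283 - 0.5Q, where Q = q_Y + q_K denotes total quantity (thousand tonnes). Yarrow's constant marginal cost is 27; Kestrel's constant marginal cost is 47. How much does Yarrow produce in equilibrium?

The follower Kestrel best-responds to any q_Y: π_K = (283 - 0.5Q)q_K - 47q_K.
∂π_K/∂q_K = 236 - (1/2)q_Y - q_K = 0 gives the reaction function q_K = (236 - (1/2)q_Y).
Yarrow substitutes q_K(q_Y) into its own profit: π_Y = q_Y(283 - (1/2)q_Y - (236 - (1/2)q_Y)/2) - 27q_Y = (165 - (1/4)q_Y)q_Y - 27q_Y.
Maximising: ∂π_Y/∂q_Y = 138 - (1/2)q_Y = 0, giving q_Y = 276.
Then q_K = (236 - (1/2)·276) = 98.

276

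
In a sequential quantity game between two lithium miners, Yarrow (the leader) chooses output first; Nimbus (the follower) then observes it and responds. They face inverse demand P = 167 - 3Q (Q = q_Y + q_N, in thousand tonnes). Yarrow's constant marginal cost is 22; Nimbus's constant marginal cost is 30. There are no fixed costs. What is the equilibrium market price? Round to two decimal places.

60.25

Solve by backward induction. Given q_Y, the follower Nimbus maximises π_N = (167 - 3q_Y - 3q_N)q_N - 30q_N.
Follower FOC: 137 - 3q_Y - 6q_N = 0, so q_N(q_Y) = (137 - 3q_Y)/6.
The leader anticipates this reaction. Substituting into P = 167 - 3Q gives P = 197/2 - (3/2)q_Y, so π_Y = (197/2 - (3/2)q_Y)q_Y - 22q_Y.
The leader's first-order condition 153/2 - 3q_Y = 0 yields q_Y = 51/2.
Then q_N = (137 - 3·(51/2))/6 = 121/12.
Total output Q = 427/12, so price P = 167 - 3·(427/12) = 241/4.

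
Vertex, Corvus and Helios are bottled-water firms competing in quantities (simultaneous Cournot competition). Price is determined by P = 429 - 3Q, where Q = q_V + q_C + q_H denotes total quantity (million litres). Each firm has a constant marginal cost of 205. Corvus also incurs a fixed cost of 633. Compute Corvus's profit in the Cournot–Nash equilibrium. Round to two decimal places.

412.33

A representative firm's profit is π_i = q_i(429 - 3Q) - 205q_i.
First-order condition (treating rivals' output as given): 224 - 6q_i - 3·Σ_{j≠i} q_j = 0.
By symmetry each firm produces the same amount; substituting Σ_{j≠i} q_j = 2q_i yields q_i = 224/12 = 56/3.
Price P = 429 - 3·56 = 261.
Corvus's profit: (261 - 205)·(56/3) - 633 = 1237/3.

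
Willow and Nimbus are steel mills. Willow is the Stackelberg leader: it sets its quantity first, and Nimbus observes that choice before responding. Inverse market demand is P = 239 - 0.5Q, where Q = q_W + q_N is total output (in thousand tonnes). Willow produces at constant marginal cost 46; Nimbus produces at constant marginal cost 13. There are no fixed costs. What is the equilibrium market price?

Solve by backward induction. Given q_W, the follower Nimbus maximises π_N = (239 - (1/2)q_W - (1/2)q_N)q_N - 13q_N.
Setting the follower's marginal profit to zero, 226 - (1/2)q_W - q_N = 0, i.e. q_N = (226 - (1/2)q_W).
The leader anticipates this reaction. Substituting into P = 239 - 0.5Q gives P = 126 - (1/4)q_W, so π_W = (126 - (1/4)q_W)q_W - 46q_W.
The leader's first-order condition 80 - (1/2)q_W = 0 yields q_W = 160.
Then q_N = (226 - (1/2)·160) = 146.
Total output Q = 306, so price P = 239 - (1/2)·306 = 86.

86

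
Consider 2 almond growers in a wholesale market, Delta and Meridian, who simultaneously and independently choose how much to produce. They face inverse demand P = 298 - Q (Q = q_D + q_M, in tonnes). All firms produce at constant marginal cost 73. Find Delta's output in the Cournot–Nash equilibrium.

75

A representative firm's profit is π_i = q_i(298 - Q) - 73q_i.
Setting ∂π_i/∂q_i = 0 with rivals' quantities fixed: 225 - 2q_i - q_j = 0.
With identical firms every q_j equals q_i, so q_j = q_i and 225 = 3q_i, giving q_i = 75.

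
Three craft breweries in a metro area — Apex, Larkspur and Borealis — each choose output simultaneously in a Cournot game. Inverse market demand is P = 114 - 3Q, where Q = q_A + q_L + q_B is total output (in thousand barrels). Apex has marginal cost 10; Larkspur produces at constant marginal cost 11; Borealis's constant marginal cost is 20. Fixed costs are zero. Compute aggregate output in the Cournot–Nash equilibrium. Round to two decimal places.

Apex's profit: π_A = (114 - 3Q)q_A - (10q_A). Setting ∂π_A/∂q_A = 0: 104 - 6q_A - 3(q_L + q_B) = 0.
Larkspur's profit: π_L = (114 - 3Q)q_L - (11q_L). Setting ∂π_L/∂q_L = 0: 103 - 6q_L - 3(q_A + q_B) = 0.
Borealis's profit: π_B = (114 - 3Q)q_B - (20q_B). Setting ∂π_B/∂q_B = 0: 94 - 6q_B - 3(q_A + q_L) = 0.
Summing all 3 equations gives 301 − 12Q = 0, hence Q = 301/12.
Back-substituting: q_A = (104 − 301/4)/3 = 115/12, q_L = (103 − 301/4)/3 = 37/4, q_B = (94 − 301/4)/3 = 25/4.
Total output Q = 115/12 + 37/4 + 25/4 = 301/12.

25.08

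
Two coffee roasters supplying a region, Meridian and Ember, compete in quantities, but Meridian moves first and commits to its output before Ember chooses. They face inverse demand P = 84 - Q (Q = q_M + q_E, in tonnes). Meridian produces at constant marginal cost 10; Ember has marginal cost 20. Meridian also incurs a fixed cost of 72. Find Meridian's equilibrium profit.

810

The follower Ember best-responds to any q_M: π_E = (84 - Q)q_E - 20q_E.
Follower FOC: 64 - q_M - 2q_E = 0, so q_E(q_M) = (64 - q_M)/2.
Meridian substitutes q_E(q_M) into its own profit: π_M = q_M(84 - q_M - (64 - q_M)/2) - 10q_M = (52 - (1/2)q_M)q_M - 10q_M.
Leader FOC: 42 - q_M = 0, so q_M = 42.
Then q_E = (64 - 42)/2 = 11.
Price P = 84 - 53 = 31.
Meridian's profit: (31 - 10)·42 - 72 = 810.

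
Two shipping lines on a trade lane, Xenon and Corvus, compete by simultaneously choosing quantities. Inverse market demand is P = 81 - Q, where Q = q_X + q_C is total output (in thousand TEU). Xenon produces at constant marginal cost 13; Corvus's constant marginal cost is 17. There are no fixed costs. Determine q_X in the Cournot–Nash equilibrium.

Xenon's profit: π_X = (81 - Q)q_X - (13q_X). Setting ∂π_X/∂q_X = 0: 68 - 2q_X - (q_C) = 0.
Corvus's first-order condition: 64 - 2q_C - (q_X) = 0.
So q_X = (68 - q_C)/2 and q_C = (64 - q_X)/2.
Substituting one into the other gives q_X = 24 and q_C = 20.

24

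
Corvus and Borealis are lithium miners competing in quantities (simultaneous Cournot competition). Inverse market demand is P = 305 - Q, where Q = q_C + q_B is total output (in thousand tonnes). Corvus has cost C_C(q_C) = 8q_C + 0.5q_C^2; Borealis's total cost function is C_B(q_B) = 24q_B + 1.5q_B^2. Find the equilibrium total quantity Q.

Corvus's profit: π_C = (305 - Q)q_C - (8q_C + (1/2)q_C²). Setting ∂π_C/∂q_C = 0: 297 - 3q_C - (q_B) = 0.
Borealis's profit: π_B = (305 - Q)q_B - (24q_B + (3/2)q_B²). Setting ∂π_B/∂q_B = 0: 281 - 5q_B - (q_C) = 0.
So q_C = (297 - q_B)/3 and q_B = (281 - q_C)/5.
Substituting one into the other gives q_C = 86 and q_B = 39.
Total output Q = 86 + 39 = 125.

125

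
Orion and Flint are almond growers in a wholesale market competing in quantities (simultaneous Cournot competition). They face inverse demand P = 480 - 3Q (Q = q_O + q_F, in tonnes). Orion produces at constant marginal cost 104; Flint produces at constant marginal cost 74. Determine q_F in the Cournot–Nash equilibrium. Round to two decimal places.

Orion's profit: π_O = (480 - 3Q)q_O - (104q_O). Setting ∂π_O/∂q_O = 0: 376 - 6q_O - 3(q_F) = 0.
Flint's profit: π_F = (480 - 3Q)q_F - (74q_F). Setting ∂π_F/∂q_F = 0: 406 - 6q_F - 3(q_O) = 0.
Best responses: q_O = (376 - 3q_F)/6, q_F = (406 - 3q_O)/6.
Solving the pair: q_O = 346/9, q_F = 436/9.

48.44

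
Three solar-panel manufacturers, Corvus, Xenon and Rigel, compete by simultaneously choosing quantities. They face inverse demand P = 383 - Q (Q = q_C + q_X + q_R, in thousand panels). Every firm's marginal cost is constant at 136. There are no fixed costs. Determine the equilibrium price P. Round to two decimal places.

A representative firm's profit is π_i = q_i(383 - Q) - 136q_i.
Setting ∂π_i/∂q_i = 0 with rivals' quantities fixed: 247 - 2q_i - Σ_{j≠i} q_j = 0.
By symmetry each firm produces the same amount; substituting Σ_{j≠i} q_j = 2q_i yields q_i = 247/4.
Total output Q = 741/4, so price P = 383 - 741/4 = 791/4.

197.75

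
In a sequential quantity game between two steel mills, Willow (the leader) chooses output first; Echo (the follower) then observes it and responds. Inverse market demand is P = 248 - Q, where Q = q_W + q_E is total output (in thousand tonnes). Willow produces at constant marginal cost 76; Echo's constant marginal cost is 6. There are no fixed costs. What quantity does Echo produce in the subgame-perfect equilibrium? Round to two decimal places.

95.50

Solve by backward induction. Given q_W, the follower Echo maximises π_E = (248 - q_W - q_E)q_E - 6q_E.
∂π_E/∂q_E = 242 - q_W - 2q_E = 0 gives the reaction function q_E = (242 - q_W)/2.
Willow substitutes q_E(q_W) into its own profit: π_W = q_W(248 - q_W - (242 - q_W)/2) - 76q_W = (127 - (1/2)q_W)q_W - 76q_W.
The leader's first-order condition 51 - q_W = 0 yields q_W = 51.
Then q_E = (242 - 51)/2 = 191/2.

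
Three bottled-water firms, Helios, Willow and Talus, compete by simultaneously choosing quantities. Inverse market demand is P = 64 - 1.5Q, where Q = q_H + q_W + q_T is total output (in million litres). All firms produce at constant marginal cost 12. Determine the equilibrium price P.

A representative firm's profit is π_i = q_i(64 - 1.5Q) - 12q_i.
Setting ∂π_i/∂q_i = 0 with rivals' quantities fixed: 52 - 3q_i - (3/2)·Σ_{j≠i} q_j = 0.
With identical firms every q_j equals q_i, so Σ_{j≠i} q_j = 2q_i and 52 = 6q_i, giving q_i = 26/3.
Total output Q = 26, so price P = 64 - (3/2)·26 = 25.

25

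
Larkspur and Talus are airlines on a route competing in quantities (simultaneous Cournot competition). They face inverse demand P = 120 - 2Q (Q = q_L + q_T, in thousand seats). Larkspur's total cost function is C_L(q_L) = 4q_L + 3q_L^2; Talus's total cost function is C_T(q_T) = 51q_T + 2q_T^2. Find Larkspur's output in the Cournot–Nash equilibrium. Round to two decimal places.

10.39

Larkspur's profit: π_L = (120 - 2Q)q_L - (4q_L + 3q_L²). Setting ∂π_L/∂q_L = 0: 116 - 10q_L - 2(q_T) = 0.
Talus's profit: π_T = (120 - 2Q)q_T - (51q_T + 2q_T²). Setting ∂π_T/∂q_T = 0: 69 - 8q_T - 2(q_L) = 0.
So q_L = (116 - 2q_T)/10 and q_T = (69 - 2q_L)/8.
Solving the pair: q_L = 395/38, q_T = 229/38.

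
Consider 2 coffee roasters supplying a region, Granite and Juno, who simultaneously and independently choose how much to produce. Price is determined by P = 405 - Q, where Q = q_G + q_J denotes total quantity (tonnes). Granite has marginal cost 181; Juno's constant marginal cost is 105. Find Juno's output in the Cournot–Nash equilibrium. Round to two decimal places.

125.33

Granite's profit: π_G = (405 - Q)q_G - (181q_G). Setting ∂π_G/∂q_G = 0: 224 - 2q_G - (q_J) = 0.
Juno's profit: π_J = (405 - Q)q_J - (105q_J). Setting ∂π_J/∂q_J = 0: 300 - 2q_J - (q_G) = 0.
So q_G = (224 - q_J)/2 and q_J = (300 - q_G)/2.
Solving the pair: q_G = 148/3, q_J = 376/3.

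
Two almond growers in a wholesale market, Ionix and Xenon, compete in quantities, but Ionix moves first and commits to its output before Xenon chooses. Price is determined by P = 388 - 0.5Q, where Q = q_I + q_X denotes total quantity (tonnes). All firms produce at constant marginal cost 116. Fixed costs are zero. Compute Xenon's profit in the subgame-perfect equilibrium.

Solve by backward induction. Given q_I, the follower Xenon maximises π_X = (388 - (1/2)q_I - (1/2)q_X)q_X - 116q_X.
Follower FOC: 272 - (1/2)q_I - q_X = 0, so q_X(q_I) = (272 - (1/2)q_I).
Ionix substitutes q_X(q_I) into its own profit: π_I = q_I(388 - (1/2)q_I - (272 - (1/2)q_I)/2) - 116q_I = (252 - (1/4)q_I)q_I - 116q_I.
The leader's first-order condition 136 - (1/2)q_I = 0 yields q_I = 272.
Then q_X = (272 - (1/2)·272) = 136.
Price P = 388 - (1/2)·408 = 184.
Xenon's profit: (184 - 116)·136 = 9248.

9248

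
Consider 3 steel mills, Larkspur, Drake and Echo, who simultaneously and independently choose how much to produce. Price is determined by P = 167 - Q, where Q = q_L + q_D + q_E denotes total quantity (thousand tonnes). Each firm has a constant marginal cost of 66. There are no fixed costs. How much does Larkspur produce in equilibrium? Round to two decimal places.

25.25

A representative firm's profit is π_i = q_i(167 - Q) - 66q_i.
Setting ∂π_i/∂q_i = 0 with rivals' quantities fixed: 101 - 2q_i - Σ_{j≠i} q_j = 0.
With identical firms every q_j equals q_i, so Σ_{j≠i} q_j = 2q_i and 101 = 4q_i, giving q_i = 101/4.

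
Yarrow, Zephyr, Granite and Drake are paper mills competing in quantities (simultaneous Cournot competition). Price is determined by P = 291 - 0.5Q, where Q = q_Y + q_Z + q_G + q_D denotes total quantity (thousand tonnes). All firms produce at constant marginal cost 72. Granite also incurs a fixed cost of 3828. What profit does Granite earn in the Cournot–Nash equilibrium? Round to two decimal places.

8.88

Each firm earns π_i = (291 - 0.5Q)q_i - 72q_i.
Setting ∂π_i/∂q_i = 0 with rivals' quantities fixed: 219 - q_i - (1/2)·Σ_{j≠i} q_j = 0.
By symmetry each firm produces the same amount; substituting Σ_{j≠i} q_j = 3q_i yields q_i = 219/(5/2) = 438/5.
Price P = 291 - (1/2)·(1752/5) = 579/5.
Granite's profit: (579/5 - 72)·(438/5) - 3828 = 222/25.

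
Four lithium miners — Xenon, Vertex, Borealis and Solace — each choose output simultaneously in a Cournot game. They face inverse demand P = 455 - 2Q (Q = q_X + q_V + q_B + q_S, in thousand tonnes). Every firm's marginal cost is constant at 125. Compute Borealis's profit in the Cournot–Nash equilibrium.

Each firm earns π_i = (455 - 2Q)q_i - 125q_i.
First-order condition (treating rivals' output as given): 330 - 4q_i - 2·Σ_{j≠i} q_j = 0.
By symmetry each firm produces the same amount; substituting Σ_{j≠i} q_j = 3q_i yields q_i = 330/10 = 33.
Price P = 455 - 2·132 = 191.
Borealis's profit: (191 - 125)·33 = 2178.

2178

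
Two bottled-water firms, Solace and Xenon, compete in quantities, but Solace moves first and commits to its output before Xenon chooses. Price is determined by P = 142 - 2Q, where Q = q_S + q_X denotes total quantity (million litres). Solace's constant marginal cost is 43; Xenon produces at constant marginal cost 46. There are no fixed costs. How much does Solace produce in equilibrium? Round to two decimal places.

25.50

Solve by backward induction. Given q_S, the follower Xenon maximises π_X = (142 - 2q_S - 2q_X)q_X - 46q_X.
∂π_X/∂q_X = 96 - 2q_S - 4q_X = 0 gives the reaction function q_X = (96 - 2q_S)/4.
Solace substitutes q_X(q_S) into its own profit: π_S = q_S(142 - 2q_S - (96 - 2q_S)/2) - 43q_S = (94 - q_S)q_S - 43q_S.
Maximising: ∂π_S/∂q_S = 51 - 2q_S = 0, giving q_S = 51/2.
Then q_X = (96 - 2·(51/2))/4 = 45/4.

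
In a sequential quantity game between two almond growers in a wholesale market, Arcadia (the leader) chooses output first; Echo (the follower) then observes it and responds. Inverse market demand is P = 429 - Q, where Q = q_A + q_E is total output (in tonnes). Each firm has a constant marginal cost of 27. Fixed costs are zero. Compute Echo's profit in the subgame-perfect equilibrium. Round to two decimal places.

10100.25

Solve by backward induction. Given q_A, the follower Echo maximises π_E = (429 - q_A - q_E)q_E - 27q_E.
∂π_E/∂q_E = 402 - q_A - 2q_E = 0 gives the reaction function q_E = (402 - q_A)/2.
The leader anticipates this reaction. Substituting into P = 429 - Q gives P = 228 - (1/2)q_A, so π_A = (228 - (1/2)q_A)q_A - 27q_A.
Leader FOC: 201 - q_A = 0, so q_A = 201.
Then q_E = (402 - 201)/2 = 201/2.
Price P = 429 - 603/2 = 255/2.
Echo's profit: (255/2 - 27)·(201/2) = 10100.2500.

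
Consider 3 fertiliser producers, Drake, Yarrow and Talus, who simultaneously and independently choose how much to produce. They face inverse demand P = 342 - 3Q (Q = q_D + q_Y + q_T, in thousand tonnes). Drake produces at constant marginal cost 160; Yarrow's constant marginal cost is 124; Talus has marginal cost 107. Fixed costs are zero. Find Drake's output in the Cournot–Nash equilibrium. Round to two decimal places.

7.75

Drake's profit: π_D = (342 - 3Q)q_D - (160q_D). Setting ∂π_D/∂q_D = 0: 182 - 6q_D - 3(q_Y + q_T) = 0.
Yarrow's first-order condition: 218 - 6q_Y - 3(q_D + q_T) = 0.
Talus's profit: π_T = (342 - 3Q)q_T - (107q_T). Setting ∂π_T/∂q_T = 0: 235 - 6q_T - 3(q_D + q_Y) = 0.
Adding the 3 first-order conditions: 635 − 12Q = 0, so Q = 635/12.
Back-substituting: q_D = (182 − 635/4)/3 = 31/4, q_Y = (218 − 635/4)/3 = 79/4, q_T = (235 − 635/4)/3 = 305/12.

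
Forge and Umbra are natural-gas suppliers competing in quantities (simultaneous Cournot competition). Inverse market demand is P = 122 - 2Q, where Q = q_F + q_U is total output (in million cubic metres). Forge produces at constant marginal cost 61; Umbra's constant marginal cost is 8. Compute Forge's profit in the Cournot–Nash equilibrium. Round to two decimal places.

Forge's profit: π_F = (122 - 2Q)q_F - (61q_F). Setting ∂π_F/∂q_F = 0: 61 - 4q_F - 2(q_U) = 0.
Umbra's first-order condition: 114 - 4q_U - 2(q_F) = 0.
Best responses: q_F = (61 - 2q_U)/4, q_U = (114 - 2q_F)/4.
Substituting one into the other gives q_F = 4/3 and q_U = 167/6.
Price P = 122 - 2·(175/6) = 191/3.
Forge's profit: (191/3 - 61)·(4/3) = 32/9.

3.56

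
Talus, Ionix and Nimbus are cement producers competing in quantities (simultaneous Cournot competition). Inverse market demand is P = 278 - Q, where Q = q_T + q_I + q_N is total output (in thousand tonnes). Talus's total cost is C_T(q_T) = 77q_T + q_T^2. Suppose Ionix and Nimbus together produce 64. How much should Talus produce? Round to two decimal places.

34.25

With rivals' combined output fixed at 64, Talus's profit is π_T = (278 - 64 - q_T)q_T - (77q_T + q_T²) = (214 - q_T)q_T - (77q_T + q_T²).
∂π_T/∂q_T = 137 - 4q_T = 0, so q_T = 137/4.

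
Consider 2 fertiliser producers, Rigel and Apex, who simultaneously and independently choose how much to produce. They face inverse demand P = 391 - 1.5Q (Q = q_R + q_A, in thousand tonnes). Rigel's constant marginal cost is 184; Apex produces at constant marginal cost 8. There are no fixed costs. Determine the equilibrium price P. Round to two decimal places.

194.33

Rigel's profit: π_R = (391 - 1.5Q)q_R - (184q_R). Setting ∂π_R/∂q_R = 0: 207 - 3q_R - (3/2)(q_A) = 0.
Apex's profit: π_A = (391 - 1.5Q)q_A - (8q_A). Setting ∂π_A/∂q_A = 0: 383 - 3q_A - (3/2)(q_R) = 0.
Best responses: q_R = (207 - (3/2)q_A)/3, q_A = (383 - (3/2)q_R)/3.
Solving the pair: q_R = 62/9, q_A = 1118/9.
Total output Q = 1180/9, so price P = 391 - (3/2)·(1180/9) = 583/3.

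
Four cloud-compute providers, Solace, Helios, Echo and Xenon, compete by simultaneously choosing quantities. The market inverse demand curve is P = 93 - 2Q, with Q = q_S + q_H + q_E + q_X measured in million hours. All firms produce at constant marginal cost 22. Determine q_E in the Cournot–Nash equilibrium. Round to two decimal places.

A representative firm's profit is π_i = q_i(93 - 2Q) - 22q_i.
First-order condition (treating rivals' output as given): 71 - 4q_i - 2·Σ_{j≠i} q_j = 0.
With identical firms every q_j equals q_i, so Σ_{j≠i} q_j = 3q_i and 71 = 10q_i, giving q_i = 71/10.

7.10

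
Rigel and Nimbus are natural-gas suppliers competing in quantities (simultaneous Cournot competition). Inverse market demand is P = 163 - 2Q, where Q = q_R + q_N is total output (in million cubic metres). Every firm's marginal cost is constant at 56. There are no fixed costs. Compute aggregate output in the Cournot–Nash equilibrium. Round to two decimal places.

A representative firm's profit is π_i = q_i(163 - 2Q) - 56q_i.
First-order condition (treating rivals' output as given): 107 - 4q_i - 2q_j = 0.
By symmetry each firm produces the same amount; substituting q_j = q_i yields q_i = 107/6.
Total output Q = 107/6 + 107/6 = 107/3.

35.67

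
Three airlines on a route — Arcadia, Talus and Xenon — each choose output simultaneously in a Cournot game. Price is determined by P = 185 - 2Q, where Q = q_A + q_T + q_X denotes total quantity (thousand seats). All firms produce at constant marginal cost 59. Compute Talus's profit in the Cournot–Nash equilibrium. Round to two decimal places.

A representative firm's profit is π_i = q_i(185 - 2Q) - 59q_i.
First-order condition (treating rivals' output as given): 126 - 4q_i - 2·Σ_{j≠i} q_j = 0.
With identical firms every q_j equals q_i, so Σ_{j≠i} q_j = 2q_i and 126 = 8q_i, giving q_i = 63/4.
Price P = 185 - 2·(189/4) = 181/2.
Talus's profit: (181/2 - 59)·(63/4) = 496.1250.

496.13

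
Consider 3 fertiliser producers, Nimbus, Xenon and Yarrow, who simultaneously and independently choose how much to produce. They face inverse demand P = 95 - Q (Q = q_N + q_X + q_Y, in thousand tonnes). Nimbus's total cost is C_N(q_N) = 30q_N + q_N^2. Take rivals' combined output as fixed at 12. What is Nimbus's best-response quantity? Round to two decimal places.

With rivals' combined output fixed at 12, Nimbus's profit is π_N = (95 - 12 - q_N)q_N - (30q_N + q_N²) = (83 - q_N)q_N - (30q_N + q_N²).
∂π_N/∂q_N = 53 - 4q_N = 0, so q_N = 53/4.

13.25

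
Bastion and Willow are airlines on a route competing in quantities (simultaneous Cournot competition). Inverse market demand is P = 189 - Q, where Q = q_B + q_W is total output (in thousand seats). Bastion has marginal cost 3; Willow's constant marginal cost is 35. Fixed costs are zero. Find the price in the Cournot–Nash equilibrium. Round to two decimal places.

Bastion's profit: π_B = (189 - Q)q_B - (3q_B). Setting ∂π_B/∂q_B = 0: 186 - 2q_B - (q_W) = 0.
Willow's first-order condition: 154 - 2q_W - (q_B) = 0.
Best responses: q_B = (186 - q_W)/2, q_W = (154 - q_B)/2.
Solving the pair: q_B = 218/3, q_W = 122/3.
Total output Q = 340/3, so price P = 189 - 340/3 = 227/3.

75.67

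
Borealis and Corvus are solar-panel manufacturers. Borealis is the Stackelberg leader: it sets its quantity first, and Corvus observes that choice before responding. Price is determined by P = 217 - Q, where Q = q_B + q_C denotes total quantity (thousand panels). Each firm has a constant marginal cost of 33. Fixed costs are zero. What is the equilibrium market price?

The follower Corvus best-responds to any q_B: π_C = (217 - Q)q_C - 33q_C.
Setting the follower's marginal profit to zero, 184 - q_B - 2q_C = 0, i.e. q_C = (184 - q_B)/2.
The leader anticipates this reaction. Substituting into P = 217 - Q gives P = 125 - (1/2)q_B, so π_B = (125 - (1/2)q_B)q_B - 33q_B.
The leader's first-order condition 92 - q_B = 0 yields q_B = 92.
Then q_C = (184 - 92)/2 = 46.
Total output Q = 138, so price P = 217 - 138 = 79.

79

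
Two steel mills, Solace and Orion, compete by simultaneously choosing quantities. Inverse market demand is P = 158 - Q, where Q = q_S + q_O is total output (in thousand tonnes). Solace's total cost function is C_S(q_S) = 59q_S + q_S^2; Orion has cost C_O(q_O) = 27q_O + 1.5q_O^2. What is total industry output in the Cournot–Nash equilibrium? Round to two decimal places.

Solace's profit: π_S = (158 - Q)q_S - (59q_S + q_S²). Setting ∂π_S/∂q_S = 0: 99 - 4q_S - (q_O) = 0.
Orion's profit: π_O = (158 - Q)q_O - (27q_O + (3/2)q_O²). Setting ∂π_O/∂q_O = 0: 131 - 5q_O - (q_S) = 0.
Best responses: q_S = (99 - q_O)/4, q_O = (131 - q_S)/5.
Solving the pair: q_S = 364/19, q_O = 425/19.
Total output Q = 364/19 + 425/19 = 789/19.

41.53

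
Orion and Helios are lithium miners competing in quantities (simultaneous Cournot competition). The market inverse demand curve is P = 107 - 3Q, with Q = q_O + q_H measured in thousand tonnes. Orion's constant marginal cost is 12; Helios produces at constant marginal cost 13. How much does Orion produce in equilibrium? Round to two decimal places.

Orion's profit: π_O = (107 - 3Q)q_O - (12q_O). Setting ∂π_O/∂q_O = 0: 95 - 6q_O - 3(q_H) = 0.
Helios's first-order condition: 94 - 6q_H - 3(q_O) = 0.
Best responses: q_O = (95 - 3q_H)/6, q_H = (94 - 3q_O)/6.
Solving the pair: q_O = 32/3, q_H = 31/3.

10.67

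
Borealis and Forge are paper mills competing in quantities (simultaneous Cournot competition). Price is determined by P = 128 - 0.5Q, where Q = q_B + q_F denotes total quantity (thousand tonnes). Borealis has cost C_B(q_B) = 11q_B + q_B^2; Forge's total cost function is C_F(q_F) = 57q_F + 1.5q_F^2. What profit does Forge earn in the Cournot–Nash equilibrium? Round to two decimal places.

Borealis's profit: π_B = (128 - 0.5Q)q_B - (11q_B + q_B²). Setting ∂π_B/∂q_B = 0: 117 - 3q_B - (1/2)(q_F) = 0.
Forge's profit: π_F = (128 - 0.5Q)q_F - (57q_F + (3/2)q_F²). Setting ∂π_F/∂q_F = 0: 71 - 4q_F - (1/2)(q_B) = 0.
Best responses: q_B = (117 - (1/2)q_F)/3, q_F = (71 - (1/2)q_B)/4.
Substituting one into the other gives q_B = 1730/47 and q_F = 618/47.
Price P = 128 - (1/2)·49.9574 = 103.0213.
Forge's profit: 103.0213·(618/47) - 57·(618/47) - (3/2)(618/47)² = 345.7890.

345.79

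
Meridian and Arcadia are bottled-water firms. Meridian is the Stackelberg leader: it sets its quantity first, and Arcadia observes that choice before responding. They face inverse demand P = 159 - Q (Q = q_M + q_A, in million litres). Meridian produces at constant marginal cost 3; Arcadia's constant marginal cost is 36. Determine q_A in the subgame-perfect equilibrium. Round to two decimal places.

Solve by backward induction. Given q_M, the follower Arcadia maximises π_A = (159 - q_M - q_A)q_A - 36q_A.
Setting the follower's marginal profit to zero, 123 - q_M - 2q_A = 0, i.e. q_A = (123 - q_M)/2.
The leader anticipates this reaction. Substituting into P = 159 - Q gives P = 195/2 - (1/2)q_M, so π_M = (195/2 - (1/2)q_M)q_M - 3q_M.
Maximising: ∂π_M/∂q_M = 189/2 - q_M = 0, giving q_M = 189/2.
Then q_A = (123 - 189/2)/2 = 57/4.

14.25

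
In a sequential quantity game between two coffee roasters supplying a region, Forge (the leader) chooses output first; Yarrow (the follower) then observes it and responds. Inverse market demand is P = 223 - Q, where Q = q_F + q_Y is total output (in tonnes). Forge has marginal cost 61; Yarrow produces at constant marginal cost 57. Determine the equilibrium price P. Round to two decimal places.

The follower Yarrow best-responds to any q_F: π_Y = (223 - Q)q_Y - 57q_Y.
∂π_Y/∂q_Y = 166 - q_F - 2q_Y = 0 gives the reaction function q_Y = (166 - q_F)/2.
Forge substitutes q_Y(q_F) into its own profit: π_F = q_F(223 - q_F - (166 - q_F)/2) - 61q_F = (140 - (1/2)q_F)q_F - 61q_F.
Maximising: ∂π_F/∂q_F = 79 - q_F = 0, giving q_F = 79.
Then q_Y = (166 - 79)/2 = 87/2.
Total output Q = 245/2, so price P = 223 - 245/2 = 201/2.

100.50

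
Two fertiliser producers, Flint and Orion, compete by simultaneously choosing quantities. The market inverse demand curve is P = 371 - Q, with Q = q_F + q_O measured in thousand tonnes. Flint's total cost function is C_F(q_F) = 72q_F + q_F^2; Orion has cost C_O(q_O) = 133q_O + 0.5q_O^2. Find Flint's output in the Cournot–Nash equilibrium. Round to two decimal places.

Flint's profit: π_F = (371 - Q)q_F - (72q_F + q_F²). Setting ∂π_F/∂q_F = 0: 299 - 4q_F - (q_O) = 0.
Orion's first-order condition: 238 - 3q_O - (q_F) = 0.
Rearranging gives the reaction functions q_F = (299 - q_O)/4 and q_O = (238 - q_F)/3.
Substituting one into the other gives q_F = 659/11 and q_O = 653/11.

59.91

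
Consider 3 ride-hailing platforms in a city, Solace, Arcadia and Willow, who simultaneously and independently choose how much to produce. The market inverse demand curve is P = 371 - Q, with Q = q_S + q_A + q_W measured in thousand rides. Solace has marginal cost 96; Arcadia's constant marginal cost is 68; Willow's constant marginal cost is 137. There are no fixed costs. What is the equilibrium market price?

168

Solace's profit: π_S = (371 - Q)q_S - (96q_S). Setting ∂π_S/∂q_S = 0: 275 - 2q_S - (q_A + q_W) = 0.
Arcadia's first-order condition: 303 - 2q_A - (q_S + q_W) = 0.
Willow's first-order condition: 234 - 2q_W - (q_S + q_A) = 0.
Summing all 3 equations gives 812 − 4Q = 0, hence Q = 203.
Back-substituting: q_S = (275 − 203) = 72, q_A = (303 − 203) = 100, q_W = (234 − 203) = 31.
Total output Q = 203, so price P = 371 - 203 = 168.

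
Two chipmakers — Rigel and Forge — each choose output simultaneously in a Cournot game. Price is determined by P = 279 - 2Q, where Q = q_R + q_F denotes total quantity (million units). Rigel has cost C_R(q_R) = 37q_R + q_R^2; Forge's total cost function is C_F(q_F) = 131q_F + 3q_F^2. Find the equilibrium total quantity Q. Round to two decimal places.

Rigel's profit: π_R = (279 - 2Q)q_R - (37q_R + q_R²). Setting ∂π_R/∂q_R = 0: 242 - 6q_R - 2(q_F) = 0.
Forge's first-order condition: 148 - 10q_F - 2(q_R) = 0.
So q_R = (242 - 2q_F)/6 and q_F = (148 - 2q_R)/10.
Substituting one into the other gives q_R = 531/14 and q_F = 101/14.
Total output Q = 531/14 + 101/14 = 316/7.

45.14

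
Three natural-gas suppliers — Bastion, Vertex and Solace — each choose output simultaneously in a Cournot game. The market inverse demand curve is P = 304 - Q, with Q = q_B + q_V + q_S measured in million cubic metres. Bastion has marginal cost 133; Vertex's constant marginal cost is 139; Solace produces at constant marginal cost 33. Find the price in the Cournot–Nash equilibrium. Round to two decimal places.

Bastion's profit: π_B = (304 - Q)q_B - (133q_B). Setting ∂π_B/∂q_B = 0: 171 - 2q_B - (q_V + q_S) = 0.
Vertex's first-order condition: 165 - 2q_V - (q_B + q_S) = 0.
Solace's profit: π_S = (304 - Q)q_S - (33q_S). Setting ∂π_S/∂q_S = 0: 271 - 2q_S - (q_B + q_V) = 0.
Adding the 3 conditions: 607 − 2Q − 2Q = 0, i.e. Q = 607/4.
Back-substituting: q_B = (171 − 607/4) = 77/4, q_V = (165 − 607/4) = 53/4, q_S = (271 − 607/4) = 477/4.
Total output Q = 607/4, so price P = 304 - 607/4 = 609/4.

152.25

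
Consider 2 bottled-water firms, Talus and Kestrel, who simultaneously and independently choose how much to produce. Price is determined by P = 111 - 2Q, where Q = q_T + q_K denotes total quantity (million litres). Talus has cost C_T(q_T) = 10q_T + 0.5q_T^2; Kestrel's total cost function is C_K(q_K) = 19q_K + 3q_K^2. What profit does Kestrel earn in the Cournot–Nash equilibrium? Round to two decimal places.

157.29

Talus's profit: π_T = (111 - 2Q)q_T - (10q_T + (1/2)q_T²). Setting ∂π_T/∂q_T = 0: 101 - 5q_T - 2(q_K) = 0.
Kestrel's first-order condition: 92 - 10q_K - 2(q_T) = 0.
Best responses: q_T = (101 - 2q_K)/5, q_K = (92 - 2q_T)/10.
Substituting one into the other gives q_T = 413/23 and q_K = 129/23.
Price P = 111 - 2·(542/23) = 1469/23.
Kestrel's profit: (1469/23)·(129/23) - 19·(129/23) - 3(129/23)² = 157.2873.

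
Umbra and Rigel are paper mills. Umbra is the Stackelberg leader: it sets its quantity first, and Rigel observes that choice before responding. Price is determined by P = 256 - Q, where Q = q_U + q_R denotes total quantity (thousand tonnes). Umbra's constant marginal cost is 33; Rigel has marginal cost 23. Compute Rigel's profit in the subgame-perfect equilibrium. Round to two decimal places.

The follower Rigel best-responds to any q_U: π_R = (256 - Q)q_R - 23q_R.
Follower FOC: 233 - q_U - 2q_R = 0, so q_R(q_U) = (233 - q_U)/2.
The leader anticipates this reaction. Substituting into P = 256 - Q gives P = 279/2 - (1/2)q_U, so π_U = (279/2 - (1/2)q_U)q_U - 33q_U.
The leader's first-order condition 213/2 - q_U = 0 yields q_U = 213/2.
Then q_R = (233 - 213/2)/2 = 253/4.
Price P = 256 - 679/4 = 345/4.
Rigel's profit: (345/4 - 23)·(253/4) = 4000.5625.

4000.56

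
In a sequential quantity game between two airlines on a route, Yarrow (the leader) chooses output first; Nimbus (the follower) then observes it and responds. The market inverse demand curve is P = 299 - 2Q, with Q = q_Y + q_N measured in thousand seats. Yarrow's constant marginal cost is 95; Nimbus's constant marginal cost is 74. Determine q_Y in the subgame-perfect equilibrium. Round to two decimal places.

Solve by backward induction. Given q_Y, the follower Nimbus maximises π_N = (299 - 2q_Y - 2q_N)q_N - 74q_N.
Setting the follower's marginal profit to zero, 225 - 2q_Y - 4q_N = 0, i.e. q_N = (225 - 2q_Y)/4.
The leader anticipates this reaction. Substituting into P = 299 - 2Q gives P = 373/2 - q_Y, so π_Y = (373/2 - q_Y)q_Y - 95q_Y.
Leader FOC: 183/2 - 2q_Y = 0, so q_Y = 183/4.
Then q_N = (225 - 2·(183/4))/4 = 267/8.

45.75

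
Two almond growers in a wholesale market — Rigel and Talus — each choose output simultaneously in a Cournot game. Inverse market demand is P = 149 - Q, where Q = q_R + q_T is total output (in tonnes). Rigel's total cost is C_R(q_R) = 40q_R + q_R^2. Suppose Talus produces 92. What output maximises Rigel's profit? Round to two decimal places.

With the rival's output fixed at 92, Rigel's profit is π_R = (149 - 92 - q_R)q_R - (40q_R + q_R²) = (57 - q_R)q_R - (40q_R + q_R²).
∂π_R/∂q_R = 17 - 4q_R = 0, so q_R = 17/4.

4.25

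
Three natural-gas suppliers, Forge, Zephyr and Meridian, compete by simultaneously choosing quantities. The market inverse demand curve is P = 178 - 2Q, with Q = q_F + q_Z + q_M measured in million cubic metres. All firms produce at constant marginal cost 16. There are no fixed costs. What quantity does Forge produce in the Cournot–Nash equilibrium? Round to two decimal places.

Each firm earns π_i = (178 - 2Q)q_i - 16q_i.
First-order condition (treating rivals' output as given): 162 - 4q_i - 2·Σ_{j≠i} q_j = 0.
By symmetry each firm produces the same amount; substituting Σ_{j≠i} q_j = 2q_i yields q_i = 162/8 = 81/4.

20.25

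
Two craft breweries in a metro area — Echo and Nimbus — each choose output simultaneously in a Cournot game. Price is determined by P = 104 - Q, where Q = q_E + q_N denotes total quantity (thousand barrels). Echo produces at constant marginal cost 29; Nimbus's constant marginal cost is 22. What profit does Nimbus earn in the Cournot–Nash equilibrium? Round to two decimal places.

Echo's profit: π_E = (104 - Q)q_E - (29q_E). Setting ∂π_E/∂q_E = 0: 75 - 2q_E - (q_N) = 0.
Nimbus's profit: π_N = (104 - Q)q_N - (22q_N). Setting ∂π_N/∂q_N = 0: 82 - 2q_N - (q_E) = 0.
Rearranging gives the reaction functions q_E = (75 - q_N)/2 and q_N = (82 - q_E)/2.
Solving the pair: q_E = 68/3, q_N = 89/3.
Price P = 104 - 157/3 = 155/3.
Nimbus's profit: (155/3 - 22)·(89/3) = 880.1111.

880.11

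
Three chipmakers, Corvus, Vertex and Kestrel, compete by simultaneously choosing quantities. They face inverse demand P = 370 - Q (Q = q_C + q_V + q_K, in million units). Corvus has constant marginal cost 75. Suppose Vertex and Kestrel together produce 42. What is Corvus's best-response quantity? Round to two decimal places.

126.50

With rivals' combined output fixed at 42, Corvus's profit is π_C = (370 - 42 - q_C)q_C - (75q_C) = (328 - q_C)q_C - (75q_C).
∂π_C/∂q_C = 253 - 2q_C = 0, so q_C = 253/2.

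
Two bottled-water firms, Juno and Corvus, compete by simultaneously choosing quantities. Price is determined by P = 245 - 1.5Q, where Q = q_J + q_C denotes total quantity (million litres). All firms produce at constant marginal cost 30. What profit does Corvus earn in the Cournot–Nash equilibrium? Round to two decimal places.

3424.07

Each firm earns π_i = (245 - 1.5Q)q_i - 30q_i.
Setting ∂π_i/∂q_i = 0 with rivals' quantities fixed: 215 - 3q_i - (3/2)q_j = 0.
With identical firms every q_j equals q_i, so q_j = q_i and 215 = (9/2)q_i, giving q_i = 430/9.
Price P = 245 - (3/2)·(860/9) = 305/3.
Corvus's profit: (305/3 - 30)·(430/9) = 3424.0741.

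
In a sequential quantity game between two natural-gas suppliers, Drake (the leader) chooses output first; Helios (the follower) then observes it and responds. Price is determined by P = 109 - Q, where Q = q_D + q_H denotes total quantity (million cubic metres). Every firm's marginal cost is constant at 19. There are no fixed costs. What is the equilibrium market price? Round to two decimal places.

The follower Helios best-responds to any q_D: π_H = (109 - Q)q_H - 19q_H.
∂π_H/∂q_H = 90 - q_D - 2q_H = 0 gives the reaction function q_H = (90 - q_D)/2.
Drake substitutes q_H(q_D) into its own profit: π_D = q_D(109 - q_D - (90 - q_D)/2) - 19q_D = (64 - (1/2)q_D)q_D - 19q_D.
The leader's first-order condition 45 - q_D = 0 yields q_D = 45.
Then q_H = (90 - 45)/2 = 45/2.
Total output Q = 135/2, so price P = 109 - 135/2 = 83/2.

41.50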